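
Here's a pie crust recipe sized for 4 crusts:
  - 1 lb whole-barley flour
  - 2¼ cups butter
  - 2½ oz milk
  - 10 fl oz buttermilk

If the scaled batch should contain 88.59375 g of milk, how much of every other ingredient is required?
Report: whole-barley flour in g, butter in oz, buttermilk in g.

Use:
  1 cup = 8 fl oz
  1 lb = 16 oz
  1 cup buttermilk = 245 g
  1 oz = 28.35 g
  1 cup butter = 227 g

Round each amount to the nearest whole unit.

whole-barley flour: 567 g; butter: 23 oz; buttermilk: 383 g

The original recipe has 70.875 g of milk, so the scaling factor is 88.59375 ÷ 70.875 = 5/4 = 1.25.
whole-barley flour: 1 lb × 5/4 × 16 oz/lb × 28.35 g/oz = 567 g
butter: 2.25 cup × 5/4 × 227 g/cup ÷ 28.35 g/oz ≈ 23 oz
buttermilk: 10 fl oz × 5/4 ÷ 8 fl oz/cup × 245 g/cup ≈ 383 g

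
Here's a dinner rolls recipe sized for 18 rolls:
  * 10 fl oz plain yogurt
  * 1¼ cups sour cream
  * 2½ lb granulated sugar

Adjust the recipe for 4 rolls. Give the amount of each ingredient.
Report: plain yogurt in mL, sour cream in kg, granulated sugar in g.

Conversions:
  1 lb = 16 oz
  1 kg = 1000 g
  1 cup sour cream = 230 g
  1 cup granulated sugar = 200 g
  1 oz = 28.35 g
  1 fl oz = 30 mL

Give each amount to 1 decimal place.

plain yogurt: 66.7 mL; sour cream: 0.1 kg; granulated sugar: 252.0 g

Scaling factor: 4/18 = 2/9.
plain yogurt: 10 fl oz × 2/9 × 30 mL/fl oz ≈ 66.7 mL
sour cream: 1.25 cup × 2/9 × 230 g/cup ÷ 1000 g/kg ≈ 0.1 kg
granulated sugar: 2.5 lb × 2/9 × 16 oz/lb × 28.35 g/oz = 252.0 g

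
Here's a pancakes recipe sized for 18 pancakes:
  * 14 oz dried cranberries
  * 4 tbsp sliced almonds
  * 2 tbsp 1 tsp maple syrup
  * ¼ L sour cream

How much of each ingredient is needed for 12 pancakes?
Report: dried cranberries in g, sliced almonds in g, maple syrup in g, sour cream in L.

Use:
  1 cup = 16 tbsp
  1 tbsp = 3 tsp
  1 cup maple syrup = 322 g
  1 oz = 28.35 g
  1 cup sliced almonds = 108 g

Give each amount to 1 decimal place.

dried cranberries: 264.6 g; sliced almonds: 18.0 g; maple syrup: 31.3 g; sour cream: 0.2 L

Scaling factor: 12/18 = 2/3.
dried cranberries: 14 oz × 2/3 × 28.35 g/oz = 264.6 g
sliced almonds: 4 tbsp × 2/3 ÷ 16 tbsp/cup × 108 g/cup = 18.0 g
maple syrup: (2 tbsp + 1 tsp = 7/3 tbsp) × 2/3 ÷ 16 tbsp/cup × 322 g/cup ≈ 31.3 g
sour cream: 0.25 L × 2/3 ≈ 0.2 L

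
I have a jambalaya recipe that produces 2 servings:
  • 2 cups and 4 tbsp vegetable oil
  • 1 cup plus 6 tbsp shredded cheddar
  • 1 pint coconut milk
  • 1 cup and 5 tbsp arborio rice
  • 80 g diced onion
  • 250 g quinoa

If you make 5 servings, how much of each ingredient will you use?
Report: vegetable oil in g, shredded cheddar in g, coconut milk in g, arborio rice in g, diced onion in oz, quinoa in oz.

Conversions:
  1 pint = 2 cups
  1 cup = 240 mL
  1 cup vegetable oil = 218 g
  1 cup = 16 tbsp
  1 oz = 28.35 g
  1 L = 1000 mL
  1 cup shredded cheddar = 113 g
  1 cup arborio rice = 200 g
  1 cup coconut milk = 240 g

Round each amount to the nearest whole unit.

Scaling factor: 5/2 = 2.5.
vegetable oil: (2 cup + 4 tbsp = 2.25 cup) × 5/2 × 218 g/cup ≈ 1226 g
shredded cheddar: (1 cup + 6 tbsp = 1.375 cup) × 5/2 × 113 g/cup ≈ 388 g
coconut milk: 1 pint × 5/2 × 2 cup/pint × 240 g/cup = 1200 g
arborio rice: (1 cup + 5 tbsp = 1.3125 cup) × 5/2 × 200 g/cup ≈ 656 g
diced onion: 80 g × 5/2 ÷ 28.35 g/oz ≈ 7 oz
quinoa: 250 g × 5/2 ÷ 28.35 g/oz ≈ 22 oz

vegetable oil: 1226 g; shredded cheddar: 388 g; coconut milk: 1200 g; arborio rice: 656 g; diced onion: 7 oz; quinoa: 22 oz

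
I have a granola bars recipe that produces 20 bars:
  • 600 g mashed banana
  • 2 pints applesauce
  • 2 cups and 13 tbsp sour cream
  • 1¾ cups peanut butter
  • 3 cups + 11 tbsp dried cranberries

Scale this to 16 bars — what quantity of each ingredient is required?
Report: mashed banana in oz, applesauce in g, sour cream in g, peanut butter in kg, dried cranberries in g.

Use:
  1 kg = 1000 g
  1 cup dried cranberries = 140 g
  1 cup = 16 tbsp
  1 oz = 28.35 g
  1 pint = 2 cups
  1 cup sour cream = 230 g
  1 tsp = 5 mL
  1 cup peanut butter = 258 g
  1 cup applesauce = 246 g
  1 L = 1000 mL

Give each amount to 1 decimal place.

mashed banana: 16.9 oz; applesauce: 787.2 g; sour cream: 517.5 g; peanut butter: 0.4 kg; dried cranberries: 413.0 g

Scaling factor: 16/20 = 4/5 = 0.8.
mashed banana: 600 g × 4/5 ÷ 28.35 g/oz ≈ 16.9 oz
applesauce: 2 pint × 4/5 × 2 cup/pint × 246 g/cup = 787.2 g
sour cream: (2 cup + 13 tbsp = 2.8125 cup) × 4/5 × 230 g/cup = 517.5 g
peanut butter: 1.75 cup × 4/5 × 258 g/cup ÷ 1000 g/kg ≈ 0.4 kg
dried cranberries: (3 cup + 11 tbsp = 3.6875 cup) × 4/5 × 140 g/cup = 413.0 g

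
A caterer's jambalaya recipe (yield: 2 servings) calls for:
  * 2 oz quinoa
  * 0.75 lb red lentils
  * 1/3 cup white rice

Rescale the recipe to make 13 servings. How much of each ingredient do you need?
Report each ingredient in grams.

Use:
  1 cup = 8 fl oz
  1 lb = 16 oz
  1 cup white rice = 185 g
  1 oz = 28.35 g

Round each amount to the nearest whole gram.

quinoa: 369 g; red lentils: 2211 g; white rice: 401 g

Scaling factor: 13/2 = 6.5.
quinoa: 2 oz × 13/2 × 28.35 g/oz ≈ 369 g
red lentils: 0.75 lb × 13/2 × 16 oz/lb × 28.35 g/oz ≈ 2211 g
white rice: 1/3 cup × 13/2 × 185 g/cup ≈ 401 g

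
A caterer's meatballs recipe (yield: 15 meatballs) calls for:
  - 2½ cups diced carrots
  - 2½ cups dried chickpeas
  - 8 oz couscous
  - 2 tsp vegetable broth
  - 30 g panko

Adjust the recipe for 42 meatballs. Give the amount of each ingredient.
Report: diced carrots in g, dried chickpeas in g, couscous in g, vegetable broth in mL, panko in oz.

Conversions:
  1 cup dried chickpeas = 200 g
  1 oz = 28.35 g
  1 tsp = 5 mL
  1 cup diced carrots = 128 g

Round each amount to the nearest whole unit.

Scaling factor: 42/15 = 14/5 = 2.8.
diced carrots: 2.5 cup × 14/5 × 128 g/cup = 896 g
dried chickpeas: 2.5 cup × 14/5 × 200 g/cup = 1400 g
couscous: 8 oz × 14/5 × 28.35 g/oz ≈ 635 g
vegetable broth: 2 tsp × 14/5 × 5 mL/tsp = 28 mL
panko: 30 g × 14/5 ÷ 28.35 g/oz ≈ 3 oz

diced carrots: 896 g; dried chickpeas: 1400 g; couscous: 635 g; vegetable broth: 28 mL; panko: 3 oz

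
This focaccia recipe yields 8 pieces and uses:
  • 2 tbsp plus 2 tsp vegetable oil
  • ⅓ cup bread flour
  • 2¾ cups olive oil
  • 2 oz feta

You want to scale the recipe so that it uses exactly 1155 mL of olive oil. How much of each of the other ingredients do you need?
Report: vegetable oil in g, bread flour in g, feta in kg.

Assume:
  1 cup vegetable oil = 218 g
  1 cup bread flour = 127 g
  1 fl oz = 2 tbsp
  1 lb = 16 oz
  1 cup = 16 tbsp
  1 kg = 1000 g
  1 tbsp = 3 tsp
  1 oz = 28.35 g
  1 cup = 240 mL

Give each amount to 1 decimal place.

vegetable oil: 63.6 g; bread flour: 74.1 g; feta: 0.1 kg

The original recipe has 660 mL of olive oil, so the scaling factor is 1155 ÷ 660 = 7/4 = 1.75.
vegetable oil: (2 tbsp + 2 tsp = 8/3 tbsp) × 7/4 ÷ 16 tbsp/cup × 218 g/cup ≈ 63.6 g
bread flour: 1/3 cup × 7/4 × 127 g/cup ≈ 74.1 g
feta: 2 oz × 7/4 × 28.35 g/oz ÷ 1000 g/kg ≈ 0.1 kg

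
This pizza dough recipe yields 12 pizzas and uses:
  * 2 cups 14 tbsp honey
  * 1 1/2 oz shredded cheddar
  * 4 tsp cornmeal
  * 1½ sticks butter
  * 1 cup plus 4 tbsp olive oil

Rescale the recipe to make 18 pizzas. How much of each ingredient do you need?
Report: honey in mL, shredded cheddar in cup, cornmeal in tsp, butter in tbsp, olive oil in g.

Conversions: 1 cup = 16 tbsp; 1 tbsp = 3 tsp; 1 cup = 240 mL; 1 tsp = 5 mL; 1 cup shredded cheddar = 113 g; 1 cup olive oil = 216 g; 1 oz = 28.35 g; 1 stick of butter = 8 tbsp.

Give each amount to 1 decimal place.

honey: 1035.0 mL; shredded cheddar: 0.6 cup; cornmeal: 6.0 tsp; butter: 18.0 tbsp; olive oil: 405.0 g

Scaling factor: 18/12 = 3/2 = 1.5.
honey: (2 cup + 14 tbsp = 2.875 cup) × 3/2 × 240 mL/cup = 1035.0 mL
shredded cheddar: 1.5 oz × 3/2 × 28.35 g/oz ÷ 113 g/cup ≈ 0.6 cup
cornmeal: 4 tsp × 3/2 = 6.0 tsp
butter: 1.5 stick × 3/2 × 8 tbsp/stick = 18.0 tbsp
olive oil: (1 cup + 4 tbsp = 1.25 cup) × 3/2 × 216 g/cup = 405.0 g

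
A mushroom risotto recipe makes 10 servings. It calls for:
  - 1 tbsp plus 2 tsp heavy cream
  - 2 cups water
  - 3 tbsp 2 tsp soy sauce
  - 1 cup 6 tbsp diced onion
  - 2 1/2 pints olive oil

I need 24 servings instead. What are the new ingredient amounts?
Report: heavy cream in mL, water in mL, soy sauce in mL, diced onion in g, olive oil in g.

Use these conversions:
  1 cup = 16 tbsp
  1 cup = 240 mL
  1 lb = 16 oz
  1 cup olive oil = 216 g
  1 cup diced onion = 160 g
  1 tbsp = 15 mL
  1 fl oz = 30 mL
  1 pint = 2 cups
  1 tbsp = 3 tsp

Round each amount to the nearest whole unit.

heavy cream: 60 mL; water: 1152 mL; soy sauce: 132 mL; diced onion: 528 g; olive oil: 2592 g

Scaling factor: 24/10 = 12/5 = 2.4.
heavy cream: (1 tbsp + 2 tsp = 5/3 tbsp) × 12/5 × 15 mL/tbsp = 60 mL
water: 2 cup × 12/5 × 240 mL/cup = 1152 mL
soy sauce: (3 tbsp + 2 tsp = 11/3 tbsp) × 12/5 × 15 mL/tbsp = 132 mL
diced onion: (1 cup + 6 tbsp = 1.375 cup) × 12/5 × 160 g/cup = 528 g
olive oil: 2.5 pint × 12/5 × 2 cup/pint × 216 g/cup = 2592 g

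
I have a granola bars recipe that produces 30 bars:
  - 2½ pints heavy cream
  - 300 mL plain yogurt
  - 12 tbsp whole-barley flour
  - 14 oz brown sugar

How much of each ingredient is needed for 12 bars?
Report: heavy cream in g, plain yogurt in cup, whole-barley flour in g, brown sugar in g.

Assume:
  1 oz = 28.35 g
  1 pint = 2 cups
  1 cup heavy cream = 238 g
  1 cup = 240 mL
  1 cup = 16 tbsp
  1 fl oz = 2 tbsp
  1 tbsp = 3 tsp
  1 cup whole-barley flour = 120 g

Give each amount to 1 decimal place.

heavy cream: 476.0 g; plain yogurt: 0.5 cup; whole-barley flour: 36.0 g; brown sugar: 158.8 g

Scaling factor: 12/30 = 2/5 = 0.4.
heavy cream: 2.5 pint × 2/5 × 2 cup/pint × 238 g/cup = 476.0 g
plain yogurt: 300 mL × 2/5 ÷ 240 mL/cup = 0.5 cup
whole-barley flour: 12 tbsp × 2/5 ÷ 16 tbsp/cup × 120 g/cup = 36.0 g
brown sugar: 14 oz × 2/5 × 28.35 g/oz ≈ 158.8 g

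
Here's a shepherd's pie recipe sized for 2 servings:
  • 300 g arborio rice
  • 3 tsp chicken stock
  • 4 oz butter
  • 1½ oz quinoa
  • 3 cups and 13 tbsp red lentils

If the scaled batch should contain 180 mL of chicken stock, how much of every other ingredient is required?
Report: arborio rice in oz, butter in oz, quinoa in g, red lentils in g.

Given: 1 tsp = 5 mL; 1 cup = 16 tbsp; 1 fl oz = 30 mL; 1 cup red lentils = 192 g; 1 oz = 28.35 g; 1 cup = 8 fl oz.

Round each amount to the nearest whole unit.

arborio rice: 127 oz; butter: 48 oz; quinoa: 510 g; red lentils: 8784 g

The original recipe has 15 mL of chicken stock, so the scaling factor is 180 ÷ 15 = 12.
arborio rice: 300 g × 12 ÷ 28.35 g/oz ≈ 127 oz
butter: 4 oz × 12 = 48 oz
quinoa: 1.5 oz × 12 × 28.35 g/oz ≈ 510 g
red lentils: (3 cup + 13 tbsp = 3.8125 cup) × 12 × 192 g/cup = 8784 g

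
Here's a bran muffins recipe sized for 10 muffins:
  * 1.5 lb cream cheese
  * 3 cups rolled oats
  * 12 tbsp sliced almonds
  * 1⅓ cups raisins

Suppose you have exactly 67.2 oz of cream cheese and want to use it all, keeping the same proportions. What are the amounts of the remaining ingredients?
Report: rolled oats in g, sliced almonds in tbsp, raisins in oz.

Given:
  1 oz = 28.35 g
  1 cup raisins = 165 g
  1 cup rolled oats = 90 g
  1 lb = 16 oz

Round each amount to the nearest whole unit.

The original recipe has 24 oz of cream cheese, so the scaling factor is 67.2 ÷ 24 = 14/5 = 2.8.
rolled oats: 3 cup × 14/5 × 90 g/cup = 756 g
sliced almonds: 12 tbsp × 14/5 ≈ 34 tbsp
raisins: 4/3 cup × 14/5 × 165 g/cup ÷ 28.35 g/oz ≈ 22 oz

rolled oats: 756 g; sliced almonds: 34 tbsp; raisins: 22 oz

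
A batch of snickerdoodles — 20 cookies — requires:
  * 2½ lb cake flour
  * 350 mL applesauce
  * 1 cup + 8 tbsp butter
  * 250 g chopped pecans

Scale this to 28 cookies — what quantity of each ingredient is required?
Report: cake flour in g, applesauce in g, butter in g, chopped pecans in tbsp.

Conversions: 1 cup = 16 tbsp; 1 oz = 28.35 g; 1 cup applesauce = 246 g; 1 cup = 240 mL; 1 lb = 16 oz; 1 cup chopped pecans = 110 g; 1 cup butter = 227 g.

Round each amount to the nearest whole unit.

cake flour: 1588 g; applesauce: 502 g; butter: 477 g; chopped pecans: 51 tbsp

Scaling factor: 28/20 = 7/5 = 1.4.
cake flour: 2.5 lb × 7/5 × 16 oz/lb × 28.35 g/oz ≈ 1588 g
applesauce: 350 mL × 7/5 ÷ 240 mL/cup × 246 g/cup ≈ 502 g
butter: (1 cup + 8 tbsp = 1.5 cup) × 7/5 × 227 g/cup ≈ 477 g
chopped pecans: 250 g × 7/5 ÷ 110 g/cup × 16 tbsp/cup ≈ 51 tbsp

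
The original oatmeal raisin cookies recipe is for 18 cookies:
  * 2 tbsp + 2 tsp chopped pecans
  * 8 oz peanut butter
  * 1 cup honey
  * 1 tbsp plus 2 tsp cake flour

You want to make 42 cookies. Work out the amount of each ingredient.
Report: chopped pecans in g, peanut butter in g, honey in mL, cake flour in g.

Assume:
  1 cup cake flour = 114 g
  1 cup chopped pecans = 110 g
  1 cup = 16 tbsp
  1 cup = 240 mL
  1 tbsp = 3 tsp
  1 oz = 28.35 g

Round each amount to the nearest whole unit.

Scaling factor: 42/18 = 7/3.
chopped pecans: (2 tbsp + 2 tsp = 8/3 tbsp) × 7/3 ÷ 16 tbsp/cup × 110 g/cup ≈ 43 g
peanut butter: 8 oz × 7/3 × 28.35 g/oz ≈ 529 g
honey: 1 cup × 7/3 × 240 mL/cup = 560 mL
cake flour: (1 tbsp + 2 tsp = 5/3 tbsp) × 7/3 ÷ 16 tbsp/cup × 114 g/cup ≈ 28 g

chopped pecans: 43 g; peanut butter: 529 g; honey: 560 mL; cake flour: 28 g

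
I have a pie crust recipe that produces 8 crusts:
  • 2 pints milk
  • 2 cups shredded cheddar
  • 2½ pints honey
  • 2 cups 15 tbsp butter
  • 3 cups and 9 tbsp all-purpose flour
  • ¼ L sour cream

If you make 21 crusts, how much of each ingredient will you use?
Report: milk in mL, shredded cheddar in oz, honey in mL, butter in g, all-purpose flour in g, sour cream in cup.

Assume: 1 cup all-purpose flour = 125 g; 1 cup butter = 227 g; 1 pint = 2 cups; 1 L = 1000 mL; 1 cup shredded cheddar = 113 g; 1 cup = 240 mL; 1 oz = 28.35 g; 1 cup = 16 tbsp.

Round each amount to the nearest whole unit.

milk: 2520 mL; shredded cheddar: 21 oz; honey: 3150 mL; butter: 1750 g; all-purpose flour: 1169 g; sour cream: 3 cup

Scaling factor: 21/8 = 2.625.
milk: 2 pint × 21/8 × 2 cup/pint × 240 mL/cup = 2520 mL
shredded cheddar: 2 cup × 21/8 × 113 g/cup ÷ 28.35 g/oz ≈ 21 oz
honey: 2.5 pint × 21/8 × 2 cup/pint × 240 mL/cup = 3150 mL
butter: (2 cup + 15 tbsp = 2.9375 cup) × 21/8 × 227 g/cup ≈ 1750 g
all-purpose flour: (3 cup + 9 tbsp = 3.5625 cup) × 21/8 × 125 g/cup ≈ 1169 g
sour cream: 0.25 L × 21/8 × 1000 mL/L ÷ 240 mL/cup ≈ 3 cup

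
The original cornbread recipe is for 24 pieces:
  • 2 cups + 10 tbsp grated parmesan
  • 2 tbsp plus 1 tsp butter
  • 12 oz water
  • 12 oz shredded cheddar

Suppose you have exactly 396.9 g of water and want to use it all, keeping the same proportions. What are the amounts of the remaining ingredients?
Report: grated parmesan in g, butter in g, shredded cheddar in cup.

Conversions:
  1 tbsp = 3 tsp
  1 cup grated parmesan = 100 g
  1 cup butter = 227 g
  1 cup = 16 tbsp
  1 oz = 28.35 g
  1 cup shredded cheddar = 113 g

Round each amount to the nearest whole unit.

The original recipe has 340.2 g of water, so the scaling factor is 396.9 ÷ 340.2 = 7/6.
grated parmesan: (2 cup + 10 tbsp = 2.625 cup) × 7/6 × 100 g/cup ≈ 306 g
butter: (2 tbsp + 1 tsp = 7/3 tbsp) × 7/6 ÷ 16 tbsp/cup × 227 g/cup ≈ 39 g
shredded cheddar: 12 oz × 7/6 × 28.35 g/oz ÷ 113 g/cup ≈ 4 cup

grated parmesan: 306 g; butter: 39 g; shredded cheddar: 4 cup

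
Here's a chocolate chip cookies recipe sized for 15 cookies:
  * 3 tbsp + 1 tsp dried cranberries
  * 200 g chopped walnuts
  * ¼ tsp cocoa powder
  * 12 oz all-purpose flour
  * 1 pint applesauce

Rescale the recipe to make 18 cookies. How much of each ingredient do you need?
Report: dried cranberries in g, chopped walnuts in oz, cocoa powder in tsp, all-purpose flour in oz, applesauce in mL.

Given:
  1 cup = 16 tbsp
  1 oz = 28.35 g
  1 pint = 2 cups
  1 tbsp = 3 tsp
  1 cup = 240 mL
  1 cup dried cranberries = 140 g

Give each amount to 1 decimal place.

dried cranberries: 35.0 g; chopped walnuts: 8.5 oz; cocoa powder: 0.3 tsp; all-purpose flour: 14.4 oz; applesauce: 576.0 mL

Scaling factor: 18/15 = 6/5 = 1.2.
dried cranberries: (3 tbsp + 1 tsp = 10/3 tbsp) × 6/5 ÷ 16 tbsp/cup × 140 g/cup = 35.0 g
chopped walnuts: 200 g × 6/5 ÷ 28.35 g/oz ≈ 8.5 oz
cocoa powder: 0.25 tsp × 6/5 = 0.3 tsp
all-purpose flour: 12 oz × 6/5 = 14.4 oz
applesauce: 1 pint × 6/5 × 2 cup/pint × 240 mL/cup = 576.0 mL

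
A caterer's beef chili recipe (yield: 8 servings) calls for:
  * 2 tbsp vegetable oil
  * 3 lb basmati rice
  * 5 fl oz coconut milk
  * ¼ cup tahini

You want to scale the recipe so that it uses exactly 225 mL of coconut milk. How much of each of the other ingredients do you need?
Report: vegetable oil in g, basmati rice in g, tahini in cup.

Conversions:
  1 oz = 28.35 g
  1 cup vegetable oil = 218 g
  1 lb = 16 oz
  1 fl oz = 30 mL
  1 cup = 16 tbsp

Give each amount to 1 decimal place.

The original recipe has 150 mL of coconut milk, so the scaling factor is 225 ÷ 150 = 3/2 = 1.5.
vegetable oil: 2 tbsp × 3/2 ÷ 16 tbsp/cup × 218 g/cup ≈ 40.9 g
basmati rice: 3 lb × 3/2 × 16 oz/lb × 28.35 g/oz = 2041.2 g
tahini: 0.25 cup × 3/2 ≈ 0.4 cup

vegetable oil: 40.9 g; basmati rice: 2041.2 g; tahini: 0.4 cup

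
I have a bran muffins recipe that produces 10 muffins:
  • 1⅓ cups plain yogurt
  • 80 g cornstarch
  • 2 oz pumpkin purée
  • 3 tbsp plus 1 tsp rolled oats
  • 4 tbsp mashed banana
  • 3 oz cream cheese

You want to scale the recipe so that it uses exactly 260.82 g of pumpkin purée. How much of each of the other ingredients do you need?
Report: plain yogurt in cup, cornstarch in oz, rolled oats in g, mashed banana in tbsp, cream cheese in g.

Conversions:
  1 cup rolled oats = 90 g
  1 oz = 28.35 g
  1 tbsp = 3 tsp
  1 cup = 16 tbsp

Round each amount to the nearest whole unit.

plain yogurt: 6 cup; cornstarch: 13 oz; rolled oats: 86 g; mashed banana: 18 tbsp; cream cheese: 391 g

The original recipe has 56.7 g of pumpkin purée, so the scaling factor is 260.82 ÷ 56.7 = 23/5 = 4.6.
plain yogurt: 4/3 cup × 23/5 ≈ 6 cup
cornstarch: 80 g × 23/5 ÷ 28.35 g/oz ≈ 13 oz
rolled oats: (3 tbsp + 1 tsp = 10/3 tbsp) × 23/5 ÷ 16 tbsp/cup × 90 g/cup ≈ 86 g
mashed banana: 4 tbsp × 23/5 ≈ 18 tbsp
cream cheese: 3 oz × 23/5 × 28.35 g/oz ≈ 391 g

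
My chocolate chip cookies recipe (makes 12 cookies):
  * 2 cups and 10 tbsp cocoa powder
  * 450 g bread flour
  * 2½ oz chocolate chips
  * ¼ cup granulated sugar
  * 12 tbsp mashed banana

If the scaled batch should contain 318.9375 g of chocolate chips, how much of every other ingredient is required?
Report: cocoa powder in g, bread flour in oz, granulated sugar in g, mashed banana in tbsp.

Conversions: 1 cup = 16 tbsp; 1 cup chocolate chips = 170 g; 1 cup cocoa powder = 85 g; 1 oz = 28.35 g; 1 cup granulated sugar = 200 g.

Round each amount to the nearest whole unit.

The original recipe has 70.875 g of chocolate chips, so the scaling factor is 318.9375 ÷ 70.875 = 9/2 = 4.5.
cocoa powder: (2 cup + 10 tbsp = 2.625 cup) × 9/2 × 85 g/cup ≈ 1004 g
bread flour: 450 g × 9/2 ÷ 28.35 g/oz ≈ 71 oz
granulated sugar: 0.25 cup × 9/2 × 200 g/cup = 225 g
mashed banana: 12 tbsp × 9/2 = 54 tbsp

cocoa powder: 1004 g; bread flour: 71 oz; granulated sugar: 225 g; mashed banana: 54 tbsp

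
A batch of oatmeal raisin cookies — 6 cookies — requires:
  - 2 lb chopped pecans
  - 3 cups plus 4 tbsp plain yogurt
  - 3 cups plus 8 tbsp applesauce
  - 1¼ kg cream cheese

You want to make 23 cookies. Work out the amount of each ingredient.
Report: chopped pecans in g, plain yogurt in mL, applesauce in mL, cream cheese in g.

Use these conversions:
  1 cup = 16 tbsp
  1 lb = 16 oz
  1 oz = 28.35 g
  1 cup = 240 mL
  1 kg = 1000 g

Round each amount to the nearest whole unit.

Scaling factor: 23/6.
chopped pecans: 2 lb × 23/6 × 16 oz/lb × 28.35 g/oz ≈ 3478 g
plain yogurt: (3 cup + 4 tbsp = 3.25 cup) × 23/6 × 240 mL/cup = 2990 mL
applesauce: (3 cup + 8 tbsp = 3.5 cup) × 23/6 × 240 mL/cup = 3220 mL
cream cheese: 1.25 kg × 23/6 × 1000 g/kg ≈ 4792 g

chopped pecans: 3478 g; plain yogurt: 2990 mL; applesauce: 3220 mL; cream cheese: 4792 g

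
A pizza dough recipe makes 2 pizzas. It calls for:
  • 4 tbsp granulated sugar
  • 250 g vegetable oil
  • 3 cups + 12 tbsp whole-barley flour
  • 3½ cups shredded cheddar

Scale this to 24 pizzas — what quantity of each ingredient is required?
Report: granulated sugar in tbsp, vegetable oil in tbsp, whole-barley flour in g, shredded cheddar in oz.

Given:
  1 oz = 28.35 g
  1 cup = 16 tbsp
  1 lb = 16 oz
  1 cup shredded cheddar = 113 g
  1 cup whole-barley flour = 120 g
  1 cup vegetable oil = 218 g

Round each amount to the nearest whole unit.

granulated sugar: 48 tbsp; vegetable oil: 220 tbsp; whole-barley flour: 5400 g; shredded cheddar: 167 oz

Scaling factor: 24/2 = 12.
granulated sugar: 4 tbsp × 12 = 48 tbsp
vegetable oil: 250 g × 12 ÷ 218 g/cup × 16 tbsp/cup ≈ 220 tbsp
whole-barley flour: (3 cup + 12 tbsp = 3.75 cup) × 12 × 120 g/cup = 5400 g
shredded cheddar: 3.5 cup × 12 × 113 g/cup ÷ 28.35 g/oz ≈ 167 oz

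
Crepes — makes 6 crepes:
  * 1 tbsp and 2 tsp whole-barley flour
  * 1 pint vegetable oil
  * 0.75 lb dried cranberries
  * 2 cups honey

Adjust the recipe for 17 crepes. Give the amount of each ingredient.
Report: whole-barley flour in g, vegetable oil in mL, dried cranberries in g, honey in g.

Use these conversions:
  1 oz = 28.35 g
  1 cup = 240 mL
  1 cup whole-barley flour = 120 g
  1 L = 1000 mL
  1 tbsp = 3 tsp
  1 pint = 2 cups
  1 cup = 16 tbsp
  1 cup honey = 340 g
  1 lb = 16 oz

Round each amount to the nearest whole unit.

whole-barley flour: 35 g; vegetable oil: 1360 mL; dried cranberries: 964 g; honey: 1927 g

Scaling factor: 17/6.
whole-barley flour: (1 tbsp + 2 tsp = 5/3 tbsp) × 17/6 ÷ 16 tbsp/cup × 120 g/cup ≈ 35 g
vegetable oil: 1 pint × 17/6 × 2 cup/pint × 240 mL/cup = 1360 mL
dried cranberries: 0.75 lb × 17/6 × 16 oz/lb × 28.35 g/oz ≈ 964 g
honey: 2 cup × 17/6 × 340 g/cup ≈ 1927 g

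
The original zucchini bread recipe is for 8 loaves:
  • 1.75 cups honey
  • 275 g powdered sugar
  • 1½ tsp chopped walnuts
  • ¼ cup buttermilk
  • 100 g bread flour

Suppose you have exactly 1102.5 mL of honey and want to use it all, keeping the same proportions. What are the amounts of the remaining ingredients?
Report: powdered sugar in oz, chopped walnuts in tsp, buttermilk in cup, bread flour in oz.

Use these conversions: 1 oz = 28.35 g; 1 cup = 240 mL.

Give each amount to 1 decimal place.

The original recipe has 420 mL of honey, so the scaling factor is 1102.5 ÷ 420 = 21/8 = 2.625.
powdered sugar: 275 g × 21/8 ÷ 28.35 g/oz ≈ 25.5 oz
chopped walnuts: 1.5 tsp × 21/8 ≈ 3.9 tsp
buttermilk: 0.25 cup × 21/8 ≈ 0.7 cup
bread flour: 100 g × 21/8 ÷ 28.35 g/oz ≈ 9.3 oz

powdered sugar: 25.5 oz; chopped walnuts: 3.9 tsp; buttermilk: 0.7 cup; bread flour: 9.3 oz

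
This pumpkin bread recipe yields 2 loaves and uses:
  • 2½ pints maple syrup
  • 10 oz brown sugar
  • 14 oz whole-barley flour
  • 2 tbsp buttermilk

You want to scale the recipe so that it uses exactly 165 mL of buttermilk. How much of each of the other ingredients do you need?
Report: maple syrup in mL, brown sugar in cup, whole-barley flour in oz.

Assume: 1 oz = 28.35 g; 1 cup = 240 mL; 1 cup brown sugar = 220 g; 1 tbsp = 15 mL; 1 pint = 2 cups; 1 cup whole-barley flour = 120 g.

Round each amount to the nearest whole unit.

maple syrup: 6600 mL; brown sugar: 7 cup; whole-barley flour: 77 oz

The original recipe has 30 mL of buttermilk, so the scaling factor is 165 ÷ 30 = 11/2 = 5.5.
maple syrup: 2.5 pint × 11/2 × 2 cup/pint × 240 mL/cup = 6600 mL
brown sugar: 10 oz × 11/2 × 28.35 g/oz ÷ 220 g/cup ≈ 7 cup
whole-barley flour: 14 oz × 11/2 = 77 oz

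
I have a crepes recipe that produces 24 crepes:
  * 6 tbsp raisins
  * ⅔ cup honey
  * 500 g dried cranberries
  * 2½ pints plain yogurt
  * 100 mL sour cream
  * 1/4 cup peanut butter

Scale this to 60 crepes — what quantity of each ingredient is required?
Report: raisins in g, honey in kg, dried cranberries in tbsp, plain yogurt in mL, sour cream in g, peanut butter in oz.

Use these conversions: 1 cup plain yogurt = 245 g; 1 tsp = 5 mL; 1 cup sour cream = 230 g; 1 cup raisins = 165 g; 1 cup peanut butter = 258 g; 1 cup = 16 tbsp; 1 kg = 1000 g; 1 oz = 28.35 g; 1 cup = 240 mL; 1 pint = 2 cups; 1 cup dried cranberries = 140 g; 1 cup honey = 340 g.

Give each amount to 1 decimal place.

Scaling factor: 60/24 = 5/2 = 2.5.
raisins: 6 tbsp × 5/2 ÷ 16 tbsp/cup × 165 g/cup ≈ 154.7 g
honey: 2/3 cup × 5/2 × 340 g/cup ÷ 1000 g/kg ≈ 0.6 kg
dried cranberries: 500 g × 5/2 ÷ 140 g/cup × 16 tbsp/cup ≈ 142.9 tbsp
plain yogurt: 2.5 pint × 5/2 × 2 cup/pint × 240 mL/cup = 3000.0 mL
sour cream: 100 mL × 5/2 ÷ 240 mL/cup × 230 g/cup ≈ 239.6 g
peanut butter: 0.25 cup × 5/2 × 258 g/cup ÷ 28.35 g/oz ≈ 5.7 oz

raisins: 154.7 g; honey: 0.6 kg; dried cranberries: 142.9 tbsp; plain yogurt: 3000.0 mL; sour cream: 239.6 g; peanut butter: 5.7 oz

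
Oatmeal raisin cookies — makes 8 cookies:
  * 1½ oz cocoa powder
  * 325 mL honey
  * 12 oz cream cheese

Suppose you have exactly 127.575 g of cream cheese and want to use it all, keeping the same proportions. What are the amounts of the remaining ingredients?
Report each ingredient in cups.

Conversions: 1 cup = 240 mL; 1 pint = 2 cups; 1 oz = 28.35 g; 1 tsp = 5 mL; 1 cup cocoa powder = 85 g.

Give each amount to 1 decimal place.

The original recipe has 340.2 g of cream cheese, so the scaling factor is 127.575 ÷ 340.2 = 3/8 = 0.375.
cocoa powder: 1.5 oz × 3/8 × 28.35 g/oz ÷ 85 g/cup ≈ 0.2 cup
honey: 325 mL × 3/8 ÷ 240 mL/cup ≈ 0.5 cup

cocoa powder: 0.2 cup; honey: 0.5 cup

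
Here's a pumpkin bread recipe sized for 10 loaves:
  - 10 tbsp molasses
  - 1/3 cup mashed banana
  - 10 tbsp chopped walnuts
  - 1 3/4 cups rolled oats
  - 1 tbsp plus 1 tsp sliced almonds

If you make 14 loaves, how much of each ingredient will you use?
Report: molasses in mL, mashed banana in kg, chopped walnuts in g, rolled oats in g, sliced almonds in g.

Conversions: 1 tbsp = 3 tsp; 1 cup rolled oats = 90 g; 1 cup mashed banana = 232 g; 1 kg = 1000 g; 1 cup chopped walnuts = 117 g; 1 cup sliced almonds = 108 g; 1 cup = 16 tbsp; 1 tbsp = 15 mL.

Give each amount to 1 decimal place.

Scaling factor: 14/10 = 7/5 = 1.4.
molasses: 10 tbsp × 7/5 × 15 mL/tbsp = 210.0 mL
mashed banana: 1/3 cup × 7/5 × 232 g/cup ÷ 1000 g/kg ≈ 0.1 kg
chopped walnuts: 10 tbsp × 7/5 ÷ 16 tbsp/cup × 117 g/cup ≈ 102.4 g
rolled oats: 1.75 cup × 7/5 × 90 g/cup = 220.5 g
sliced almonds: (1 tbsp + 1 tsp = 4/3 tbsp) × 7/5 ÷ 16 tbsp/cup × 108 g/cup = 12.6 g

molasses: 210.0 mL; mashed banana: 0.1 kg; chopped walnuts: 102.4 g; rolled oats: 220.5 g; sliced almonds: 12.6 g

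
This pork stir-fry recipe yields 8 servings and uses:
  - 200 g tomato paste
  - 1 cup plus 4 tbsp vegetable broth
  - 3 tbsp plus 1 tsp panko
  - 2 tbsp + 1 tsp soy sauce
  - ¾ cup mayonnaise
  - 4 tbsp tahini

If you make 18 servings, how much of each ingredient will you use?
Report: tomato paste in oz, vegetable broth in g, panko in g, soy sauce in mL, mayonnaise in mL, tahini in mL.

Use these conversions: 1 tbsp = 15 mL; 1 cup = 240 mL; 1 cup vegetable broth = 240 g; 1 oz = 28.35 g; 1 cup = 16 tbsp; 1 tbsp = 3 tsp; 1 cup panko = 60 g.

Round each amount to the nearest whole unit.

tomato paste: 16 oz; vegetable broth: 675 g; panko: 28 g; soy sauce: 79 mL; mayonnaise: 405 mL; tahini: 135 mL

Scaling factor: 18/8 = 9/4 = 2.25.
tomato paste: 200 g × 9/4 ÷ 28.35 g/oz ≈ 16 oz
vegetable broth: (1 cup + 4 tbsp = 1.25 cup) × 9/4 × 240 g/cup = 675 g
panko: (3 tbsp + 1 tsp = 10/3 tbsp) × 9/4 ÷ 16 tbsp/cup × 60 g/cup ≈ 28 g
soy sauce: (2 tbsp + 1 tsp = 7/3 tbsp) × 9/4 × 15 mL/tbsp ≈ 79 mL
mayonnaise: 0.75 cup × 9/4 × 240 mL/cup = 405 mL
tahini: 4 tbsp × 9/4 × 15 mL/tbsp = 135 mL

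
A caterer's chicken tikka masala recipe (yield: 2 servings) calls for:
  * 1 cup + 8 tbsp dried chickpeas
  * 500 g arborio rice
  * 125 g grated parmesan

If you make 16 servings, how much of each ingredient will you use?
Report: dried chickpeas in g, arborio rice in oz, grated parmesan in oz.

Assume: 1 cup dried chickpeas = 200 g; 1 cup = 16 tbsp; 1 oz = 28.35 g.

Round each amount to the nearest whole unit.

dried chickpeas: 2400 g; arborio rice: 141 oz; grated parmesan: 35 oz

Scaling factor: 16/2 = 8.
dried chickpeas: (1 cup + 8 tbsp = 1.5 cup) × 8 × 200 g/cup = 2400 g
arborio rice: 500 g × 8 ÷ 28.35 g/oz ≈ 141 oz
grated parmesan: 125 g × 8 ÷ 28.35 g/oz ≈ 35 oz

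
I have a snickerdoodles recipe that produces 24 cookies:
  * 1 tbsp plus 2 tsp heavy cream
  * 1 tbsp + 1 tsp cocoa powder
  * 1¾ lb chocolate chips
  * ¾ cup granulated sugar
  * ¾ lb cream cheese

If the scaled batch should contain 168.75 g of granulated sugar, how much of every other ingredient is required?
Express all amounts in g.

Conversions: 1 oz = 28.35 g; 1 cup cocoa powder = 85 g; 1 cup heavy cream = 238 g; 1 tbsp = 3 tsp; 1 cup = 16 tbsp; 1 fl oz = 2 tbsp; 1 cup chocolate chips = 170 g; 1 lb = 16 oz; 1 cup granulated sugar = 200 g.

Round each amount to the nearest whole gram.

heavy cream: 28 g; cocoa powder: 8 g; chocolate chips: 893 g; cream cheese: 383 g

The original recipe has 150 g of granulated sugar, so the scaling factor is 168.75 ÷ 150 = 9/8 = 1.125.
heavy cream: (1 tbsp + 2 tsp = 5/3 tbsp) × 9/8 ÷ 16 tbsp/cup × 238 g/cup ≈ 28 g
cocoa powder: (1 tbsp + 1 tsp = 4/3 tbsp) × 9/8 ÷ 16 tbsp/cup × 85 g/cup ≈ 8 g
chocolate chips: 1.75 lb × 9/8 × 16 oz/lb × 28.35 g/oz ≈ 893 g
cream cheese: 0.75 lb × 9/8 × 16 oz/lb × 28.35 g/oz ≈ 383 g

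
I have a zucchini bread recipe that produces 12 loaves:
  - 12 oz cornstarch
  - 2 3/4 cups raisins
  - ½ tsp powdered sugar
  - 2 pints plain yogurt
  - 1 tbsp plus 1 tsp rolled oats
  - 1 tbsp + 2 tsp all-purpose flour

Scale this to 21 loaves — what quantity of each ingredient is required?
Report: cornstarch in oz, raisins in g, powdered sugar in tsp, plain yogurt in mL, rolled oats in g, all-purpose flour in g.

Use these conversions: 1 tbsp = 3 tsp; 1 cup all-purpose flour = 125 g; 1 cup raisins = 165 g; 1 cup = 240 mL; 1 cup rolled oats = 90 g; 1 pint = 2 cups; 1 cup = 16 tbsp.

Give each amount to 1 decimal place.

cornstarch: 21.0 oz; raisins: 794.1 g; powdered sugar: 0.9 tsp; plain yogurt: 1680.0 mL; rolled oats: 13.1 g; all-purpose flour: 22.8 g

Scaling factor: 21/12 = 7/4 = 1.75.
cornstarch: 12 oz × 7/4 = 21.0 oz
raisins: 2.75 cup × 7/4 × 165 g/cup ≈ 794.1 g
powdered sugar: 0.5 tsp × 7/4 ≈ 0.9 tsp
plain yogurt: 2 pint × 7/4 × 2 cup/pint × 240 mL/cup = 1680.0 mL
rolled oats: (1 tbsp + 1 tsp = 4/3 tbsp) × 7/4 ÷ 16 tbsp/cup × 90 g/cup ≈ 13.1 g
all-purpose flour: (1 tbsp + 2 tsp = 5/3 tbsp) × 7/4 ÷ 16 tbsp/cup × 125 g/cup ≈ 22.8 g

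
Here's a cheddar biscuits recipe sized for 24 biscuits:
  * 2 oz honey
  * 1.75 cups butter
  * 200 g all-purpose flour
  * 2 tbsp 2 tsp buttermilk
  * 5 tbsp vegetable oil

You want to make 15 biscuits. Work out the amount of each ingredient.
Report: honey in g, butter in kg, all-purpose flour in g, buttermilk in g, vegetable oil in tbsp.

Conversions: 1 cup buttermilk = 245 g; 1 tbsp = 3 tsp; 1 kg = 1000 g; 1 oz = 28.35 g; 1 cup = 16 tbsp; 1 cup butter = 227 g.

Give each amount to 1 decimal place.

honey: 35.4 g; butter: 0.2 kg; all-purpose flour: 125.0 g; buttermilk: 25.5 g; vegetable oil: 3.1 tbsp

Scaling factor: 15/24 = 5/8 = 0.625.
honey: 2 oz × 5/8 × 28.35 g/oz ≈ 35.4 g
butter: 1.75 cup × 5/8 × 227 g/cup ÷ 1000 g/kg ≈ 0.2 kg
all-purpose flour: 200 g × 5/8 = 125.0 g
buttermilk: (2 tbsp + 2 tsp = 8/3 tbsp) × 5/8 ÷ 16 tbsp/cup × 245 g/cup ≈ 25.5 g
vegetable oil: 5 tbsp × 5/8 ≈ 3.1 tbsp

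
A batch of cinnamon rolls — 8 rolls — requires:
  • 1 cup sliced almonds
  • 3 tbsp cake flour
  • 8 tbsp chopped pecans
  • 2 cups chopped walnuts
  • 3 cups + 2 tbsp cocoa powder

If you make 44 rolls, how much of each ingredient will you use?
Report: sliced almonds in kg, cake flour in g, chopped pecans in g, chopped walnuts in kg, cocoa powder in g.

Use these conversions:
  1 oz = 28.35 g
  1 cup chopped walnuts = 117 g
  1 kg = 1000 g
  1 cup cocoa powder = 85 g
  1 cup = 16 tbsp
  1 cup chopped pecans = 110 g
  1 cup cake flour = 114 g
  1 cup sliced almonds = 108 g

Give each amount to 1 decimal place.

sliced almonds: 0.6 kg; cake flour: 117.6 g; chopped pecans: 302.5 g; chopped walnuts: 1.3 kg; cocoa powder: 1460.9 g

Scaling factor: 44/8 = 11/2 = 5.5.
sliced almonds: 1 cup × 11/2 × 108 g/cup ÷ 1000 g/kg ≈ 0.6 kg
cake flour: 3 tbsp × 11/2 ÷ 16 tbsp/cup × 114 g/cup ≈ 117.6 g
chopped pecans: 8 tbsp × 11/2 ÷ 16 tbsp/cup × 110 g/cup = 302.5 g
chopped walnuts: 2 cup × 11/2 × 117 g/cup ÷ 1000 g/kg ≈ 1.3 kg
cocoa powder: (3 cup + 2 tbsp = 3.125 cup) × 11/2 × 85 g/cup ≈ 1460.9 g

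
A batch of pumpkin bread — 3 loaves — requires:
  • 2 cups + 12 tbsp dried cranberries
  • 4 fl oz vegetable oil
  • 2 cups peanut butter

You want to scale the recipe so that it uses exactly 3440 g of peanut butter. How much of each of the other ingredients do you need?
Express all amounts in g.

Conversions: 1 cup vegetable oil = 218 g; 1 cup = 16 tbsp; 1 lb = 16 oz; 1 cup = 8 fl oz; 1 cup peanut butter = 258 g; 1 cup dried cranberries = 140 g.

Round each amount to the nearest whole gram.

The original recipe has 516 g of peanut butter, so the scaling factor is 3440 ÷ 516 = 20/3.
dried cranberries: (2 cup + 12 tbsp = 2.75 cup) × 20/3 × 140 g/cup ≈ 2567 g
vegetable oil: 4 fl oz × 20/3 ÷ 8 fl oz/cup × 218 g/cup ≈ 727 g

dried cranberries: 2567 g; vegetable oil: 727 g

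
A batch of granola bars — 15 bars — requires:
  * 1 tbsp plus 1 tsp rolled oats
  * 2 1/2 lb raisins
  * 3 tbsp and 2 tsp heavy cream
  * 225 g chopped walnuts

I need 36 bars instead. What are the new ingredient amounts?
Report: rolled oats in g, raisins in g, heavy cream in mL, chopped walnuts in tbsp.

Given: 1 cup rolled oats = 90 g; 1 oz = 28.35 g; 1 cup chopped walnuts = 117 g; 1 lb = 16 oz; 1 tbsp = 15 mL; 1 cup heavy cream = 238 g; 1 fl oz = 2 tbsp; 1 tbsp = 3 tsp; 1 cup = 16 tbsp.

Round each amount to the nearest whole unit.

Scaling factor: 36/15 = 12/5 = 2.4.
rolled oats: (1 tbsp + 1 tsp = 4/3 tbsp) × 12/5 ÷ 16 tbsp/cup × 90 g/cup = 18 g
raisins: 2.5 lb × 12/5 × 16 oz/lb × 28.35 g/oz ≈ 2722 g
heavy cream: (3 tbsp + 2 tsp = 11/3 tbsp) × 12/5 × 15 mL/tbsp = 132 mL
chopped walnuts: 225 g × 12/5 ÷ 117 g/cup × 16 tbsp/cup ≈ 74 tbsp

rolled oats: 18 g; raisins: 2722 g; heavy cream: 132 mL; chopped walnuts: 74 tbsp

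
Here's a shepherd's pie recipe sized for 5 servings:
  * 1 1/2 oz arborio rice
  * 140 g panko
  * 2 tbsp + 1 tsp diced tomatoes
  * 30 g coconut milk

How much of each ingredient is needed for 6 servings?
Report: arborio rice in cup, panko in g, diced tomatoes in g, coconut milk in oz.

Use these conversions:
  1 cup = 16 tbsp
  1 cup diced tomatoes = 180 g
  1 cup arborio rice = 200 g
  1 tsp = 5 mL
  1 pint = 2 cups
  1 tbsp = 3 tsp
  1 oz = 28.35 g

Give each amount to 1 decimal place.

Scaling factor: 6/5 = 1.2.
arborio rice: 1.5 oz × 6/5 × 28.35 g/oz ÷ 200 g/cup ≈ 0.3 cup
panko: 140 g × 6/5 = 168.0 g
diced tomatoes: (2 tbsp + 1 tsp = 7/3 tbsp) × 6/5 ÷ 16 tbsp/cup × 180 g/cup = 31.5 g
coconut milk: 30 g × 6/5 ÷ 28.35 g/oz ≈ 1.3 oz

arborio rice: 0.3 cup; panko: 168.0 g; diced tomatoes: 31.5 g; coconut milk: 1.3 oz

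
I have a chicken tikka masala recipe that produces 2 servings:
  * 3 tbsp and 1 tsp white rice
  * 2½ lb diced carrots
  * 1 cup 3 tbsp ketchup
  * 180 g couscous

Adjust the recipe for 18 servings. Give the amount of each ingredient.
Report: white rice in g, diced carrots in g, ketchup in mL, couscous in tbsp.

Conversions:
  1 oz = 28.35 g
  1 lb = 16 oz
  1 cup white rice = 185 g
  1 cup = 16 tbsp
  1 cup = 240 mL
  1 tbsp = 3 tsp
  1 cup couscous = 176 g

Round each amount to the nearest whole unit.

Scaling factor: 18/2 = 9.
white rice: (3 tbsp + 1 tsp = 10/3 tbsp) × 9 ÷ 16 tbsp/cup × 185 g/cup ≈ 347 g
diced carrots: 2.5 lb × 9 × 16 oz/lb × 28.35 g/oz = 10206 g
ketchup: (1 cup + 3 tbsp = 1.1875 cup) × 9 × 240 mL/cup = 2565 mL
couscous: 180 g × 9 ÷ 176 g/cup × 16 tbsp/cup ≈ 147 tbsp

white rice: 347 g; diced carrots: 10206 g; ketchup: 2565 mL; couscous: 147 tbsp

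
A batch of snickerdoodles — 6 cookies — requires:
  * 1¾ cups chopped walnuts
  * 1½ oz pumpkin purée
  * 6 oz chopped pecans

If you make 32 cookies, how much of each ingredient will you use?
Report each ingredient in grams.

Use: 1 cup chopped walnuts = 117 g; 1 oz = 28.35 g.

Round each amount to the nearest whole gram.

chopped walnuts: 1092 g; pumpkin purée: 227 g; chopped pecans: 907 g

Scaling factor: 32/6 = 16/3.
chopped walnuts: 1.75 cup × 16/3 × 117 g/cup = 1092 g
pumpkin purée: 1.5 oz × 16/3 × 28.35 g/oz ≈ 227 g
chopped pecans: 6 oz × 16/3 × 28.35 g/oz ≈ 907 g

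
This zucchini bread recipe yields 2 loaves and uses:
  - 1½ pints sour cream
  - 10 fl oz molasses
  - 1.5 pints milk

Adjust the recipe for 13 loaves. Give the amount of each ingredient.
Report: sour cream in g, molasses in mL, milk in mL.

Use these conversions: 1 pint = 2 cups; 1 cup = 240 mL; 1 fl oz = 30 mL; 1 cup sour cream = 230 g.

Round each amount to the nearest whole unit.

sour cream: 4485 g; molasses: 1950 mL; milk: 4680 mL

Scaling factor: 13/2 = 6.5.
sour cream: 1.5 pint × 13/2 × 2 cup/pint × 230 g/cup = 4485 g
molasses: 10 fl oz × 13/2 × 30 mL/fl oz = 1950 mL
milk: 1.5 pint × 13/2 × 2 cup/pint × 240 mL/cup = 4680 mL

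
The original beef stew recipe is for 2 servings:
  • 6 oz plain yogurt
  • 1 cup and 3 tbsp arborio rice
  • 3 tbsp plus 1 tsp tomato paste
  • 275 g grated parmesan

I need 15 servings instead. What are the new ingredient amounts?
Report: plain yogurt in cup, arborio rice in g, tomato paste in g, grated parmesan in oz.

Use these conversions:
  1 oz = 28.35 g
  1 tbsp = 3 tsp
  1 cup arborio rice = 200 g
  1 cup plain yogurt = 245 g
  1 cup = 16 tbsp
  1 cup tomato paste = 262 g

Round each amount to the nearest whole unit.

plain yogurt: 5 cup; arborio rice: 1781 g; tomato paste: 409 g; grated parmesan: 73 oz

Scaling factor: 15/2 = 7.5.
plain yogurt: 6 oz × 15/2 × 28.35 g/oz ÷ 245 g/cup ≈ 5 cup
arborio rice: (1 cup + 3 tbsp = 1.1875 cup) × 15/2 × 200 g/cup ≈ 1781 g
tomato paste: (3 tbsp + 1 tsp = 10/3 tbsp) × 15/2 ÷ 16 tbsp/cup × 262 g/cup ≈ 409 g
grated parmesan: 275 g × 15/2 ÷ 28.35 g/oz ≈ 73 oz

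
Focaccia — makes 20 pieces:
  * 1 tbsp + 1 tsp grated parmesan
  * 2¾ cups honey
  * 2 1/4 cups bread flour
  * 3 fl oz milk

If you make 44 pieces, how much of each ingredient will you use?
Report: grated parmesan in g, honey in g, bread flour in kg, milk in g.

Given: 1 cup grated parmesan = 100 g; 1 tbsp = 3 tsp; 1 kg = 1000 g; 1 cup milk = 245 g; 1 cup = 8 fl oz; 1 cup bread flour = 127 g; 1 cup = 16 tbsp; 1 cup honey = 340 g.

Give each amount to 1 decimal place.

Scaling factor: 44/20 = 11/5 = 2.2.
grated parmesan: (1 tbsp + 1 tsp = 4/3 tbsp) × 11/5 ÷ 16 tbsp/cup × 100 g/cup ≈ 18.3 g
honey: 2.75 cup × 11/5 × 340 g/cup = 2057.0 g
bread flour: 2.25 cup × 11/5 × 127 g/cup ÷ 1000 g/kg ≈ 0.6 kg
milk: 3 fl oz × 11/5 ÷ 8 fl oz/cup × 245 g/cup ≈ 202.1 g

grated parmesan: 18.3 g; honey: 2057.0 g; bread flour: 0.6 kg; milk: 202.1 g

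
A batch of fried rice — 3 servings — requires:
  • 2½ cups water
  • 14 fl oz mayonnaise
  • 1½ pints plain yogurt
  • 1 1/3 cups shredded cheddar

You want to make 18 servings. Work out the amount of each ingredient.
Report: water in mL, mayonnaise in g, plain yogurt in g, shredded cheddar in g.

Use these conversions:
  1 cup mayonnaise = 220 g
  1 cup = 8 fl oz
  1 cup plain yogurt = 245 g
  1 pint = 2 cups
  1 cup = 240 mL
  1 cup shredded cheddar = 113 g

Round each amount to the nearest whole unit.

water: 3600 mL; mayonnaise: 2310 g; plain yogurt: 4410 g; shredded cheddar: 904 g

Scaling factor: 18/3 = 6.
water: 2.5 cup × 6 × 240 mL/cup = 3600 mL
mayonnaise: 14 fl oz × 6 ÷ 8 fl oz/cup × 220 g/cup = 2310 g
plain yogurt: 1.5 pint × 6 × 2 cup/pint × 245 g/cup = 4410 g
shredded cheddar: 4/3 cup × 6 × 113 g/cup = 904 g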